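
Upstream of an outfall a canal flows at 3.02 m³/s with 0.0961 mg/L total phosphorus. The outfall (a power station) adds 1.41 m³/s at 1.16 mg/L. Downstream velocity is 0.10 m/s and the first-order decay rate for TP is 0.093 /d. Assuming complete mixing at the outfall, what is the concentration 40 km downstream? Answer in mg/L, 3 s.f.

After complete mixing, C₀ = (1.41·1.16 + 3.02·0.0961) / 4.43 = 0.4347 mg/L.
Travel time t = 4e+04 m / 0.10 m/s = 4e+05 s = 4.63 d.
C = 0.4347·exp(−0.093·4.63) = 0.4347·0.6501 = 0.2826 mg/L.

0.283 mg/L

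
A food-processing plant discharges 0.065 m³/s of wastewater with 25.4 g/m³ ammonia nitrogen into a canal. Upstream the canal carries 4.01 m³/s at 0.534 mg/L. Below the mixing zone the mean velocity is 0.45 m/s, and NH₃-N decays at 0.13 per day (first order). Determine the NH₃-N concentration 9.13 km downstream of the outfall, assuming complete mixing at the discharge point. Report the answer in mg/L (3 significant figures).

0.903 mg/L

After complete mixing, C₀ = (0.065·25.4 + 4.01·0.534) / 4.075 = 0.9306 mg/L.
Travel time t = 9130 m / 0.45 m/s = 2.029e+04 s = 0.2348 d.
C = 0.9306·exp(−0.13·0.2348) = 0.9306·0.9699 = 0.9027 mg/L.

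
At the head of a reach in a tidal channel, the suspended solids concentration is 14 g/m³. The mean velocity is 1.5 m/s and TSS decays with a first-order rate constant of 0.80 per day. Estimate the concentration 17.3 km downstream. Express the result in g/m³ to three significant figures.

12.6 g/m³

Travel time t = 17.3 km / 1.5 m/s = 1.73e+04/1.5 = 1.153e+04 s = 0.1335 d.
First-order decay: C = 14·exp(−0.80·0.1335) = 14·0.8987 = 12.58 g/m³.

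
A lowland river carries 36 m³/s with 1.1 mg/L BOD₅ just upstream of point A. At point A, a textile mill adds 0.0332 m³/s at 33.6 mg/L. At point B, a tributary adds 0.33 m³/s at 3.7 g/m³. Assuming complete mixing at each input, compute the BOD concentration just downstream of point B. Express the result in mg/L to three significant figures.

1.15 mg/L

After input A: C = (36·1.1 + 0.0332·33.6) / 36.03 = 1.13 mg/L.
After input B: C = (36.03·1.13 + 0.33·3.7) / 36.36 = 1.153 mg/L.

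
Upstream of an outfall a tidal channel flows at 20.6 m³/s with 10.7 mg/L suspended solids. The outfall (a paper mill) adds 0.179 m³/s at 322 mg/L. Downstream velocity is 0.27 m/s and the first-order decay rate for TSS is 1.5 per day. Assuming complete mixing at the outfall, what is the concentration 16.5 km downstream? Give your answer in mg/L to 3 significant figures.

After complete mixing, C₀ = (0.179·322 + 20.6·10.7) / 20.78 = 13.38 mg/L.
Travel time t = 1.65e+04 m / 0.27 m/s = 6.111e+04 s = 0.7073 d.
C = 13.38·exp(−1.5·0.7073) = 13.38·0.3461 = 4.632 mg/L.

4.63 mg/L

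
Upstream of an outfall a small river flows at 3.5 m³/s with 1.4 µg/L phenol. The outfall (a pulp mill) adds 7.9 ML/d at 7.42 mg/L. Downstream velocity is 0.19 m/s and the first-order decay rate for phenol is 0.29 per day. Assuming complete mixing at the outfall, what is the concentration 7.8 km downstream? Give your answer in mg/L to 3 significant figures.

7.9 ML/d = 0.09144 m³/s.
1.4 µg/L = 0.0014 mg/L.
After complete mixing, C₀ = (0.09144·7.42 + 3.5·0.0014) / 3.591 = 0.1903 mg/L.
Travel time t = 7800 m / 0.19 m/s = 4.105e+04 s = 0.4751 d.
C = 0.1903·exp(−0.29·0.4751) = 0.1903·0.8713 = 0.1658 mg/L.

0.166 mg/L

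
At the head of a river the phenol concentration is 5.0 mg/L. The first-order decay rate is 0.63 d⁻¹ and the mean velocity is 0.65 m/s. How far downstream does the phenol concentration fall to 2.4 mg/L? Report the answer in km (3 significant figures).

65.4 km

From C = C₀·e^(−kt), t = ln(C₀/C)/k = ln(5.0/2.4)/0.63 = 0.734/0.63 = 1.165 d.
Distance = v·t = 0.65 m/s × 1.007e+05 s = 6.543e+04 m = 65.43 km.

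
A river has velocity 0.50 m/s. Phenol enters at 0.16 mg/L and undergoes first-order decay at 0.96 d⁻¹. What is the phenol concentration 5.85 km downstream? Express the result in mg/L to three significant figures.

0.140 mg/L

Travel time t = 5.85 km / 0.50 m/s = 5850/0.50 = 1.17e+04 s = 0.1354 d.
First-order decay: C = 0.16·exp(−0.96·0.1354) = 0.16·0.8781 = 0.1405 mg/L.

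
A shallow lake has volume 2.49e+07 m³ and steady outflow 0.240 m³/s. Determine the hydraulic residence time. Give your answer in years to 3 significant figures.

3.29 yr

Q = 0.240 m³/s × 3.156e+07 s/yr = 7.574e+06 m³/yr.
Hydraulic residence time τ = V/Q = 2.49e+07/7.574e+06 = 3.288 yr.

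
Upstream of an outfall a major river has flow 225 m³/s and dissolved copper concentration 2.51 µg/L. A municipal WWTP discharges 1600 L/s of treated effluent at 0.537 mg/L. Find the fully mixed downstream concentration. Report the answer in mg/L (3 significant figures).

0.00628 mg/L

1600 L/s = 1.6 m³/s.
2.51 µg/L = 0.00251 mg/L.
Flow-weighted mixing gives C = (1.6·0.537 + 225·0.00251) / (1.6 + 225) = 1.424/226.6 = 0.006284 mg/L.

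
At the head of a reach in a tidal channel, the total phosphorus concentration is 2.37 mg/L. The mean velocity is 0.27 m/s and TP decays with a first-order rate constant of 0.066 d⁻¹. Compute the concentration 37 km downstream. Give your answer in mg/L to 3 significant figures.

Travel time t = 37 km / 0.27 m/s = 3.7e+04/0.27 = 1.37e+05 s = 1.586 d.
First-order decay: C = 2.37·exp(−0.066·1.586) = 2.37·0.9006 = 2.134 mg/L.

2.13 mg/L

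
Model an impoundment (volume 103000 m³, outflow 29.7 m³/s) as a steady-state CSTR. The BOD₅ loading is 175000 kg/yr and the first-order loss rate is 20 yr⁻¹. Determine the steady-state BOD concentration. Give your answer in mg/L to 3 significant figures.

0.186 mg/L

Outflow Q = 29.7 m³/s × 3.156e+07 s/yr = 9.373e+08 m³/yr.
Steady-state CSTR mass balance: W = Q·C + k·V·C, so C = W/(Q + kV).
Q + kV = 9.373e+08 + 20·103000 = 9.393e+08 m³/yr.
C = 175000/9.393e+08 = 0.0001863 kg/m³ = 0.1863 mg/L.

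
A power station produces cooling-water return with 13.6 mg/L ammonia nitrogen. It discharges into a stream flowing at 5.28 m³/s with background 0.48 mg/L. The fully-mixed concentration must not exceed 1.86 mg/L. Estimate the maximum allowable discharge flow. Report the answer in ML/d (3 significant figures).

53.6 ML/d

Mass balance at complete mixing: C_std·(Q_w + Q_r) = Q_w·C_e + Q_r·C_b.
Rearranging, Q_w = Q_r·(C_std − C_b)/(C_e − C_std) = 5.28·(1.86 − 0.48) / (13.6 − 1.86) = 0.6206 m³/s.
= 53.62 ML/d.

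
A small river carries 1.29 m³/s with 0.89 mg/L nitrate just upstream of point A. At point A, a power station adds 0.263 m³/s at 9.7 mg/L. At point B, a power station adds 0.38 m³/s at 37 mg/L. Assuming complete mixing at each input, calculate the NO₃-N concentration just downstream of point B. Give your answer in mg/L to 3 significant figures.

9.19 mg/L

After input A: C = (1.29·0.89 + 0.263·9.7) / 1.553 = 2.382 mg/L.
After input B: C = (1.553·2.382 + 0.38·37) / 1.933 = 9.187 mg/L.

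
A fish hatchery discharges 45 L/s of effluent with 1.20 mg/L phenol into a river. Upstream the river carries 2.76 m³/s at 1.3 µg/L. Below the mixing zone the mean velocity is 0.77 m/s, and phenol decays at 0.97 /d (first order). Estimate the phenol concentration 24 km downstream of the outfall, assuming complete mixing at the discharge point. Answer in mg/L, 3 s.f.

0.0145 mg/L

45 L/s = 0.045 m³/s.
1.3 µg/L = 0.0013 mg/L.
After complete mixing, C₀ = (0.045·1.2 + 2.76·0.0013) / 2.805 = 0.02053 mg/L.
Travel time t = 2.4e+04 m / 0.77 m/s = 3.117e+04 s = 0.3608 d.
C = 0.02053·exp(−0.97·0.3608) = 0.02053·0.7047 = 0.01447 mg/L.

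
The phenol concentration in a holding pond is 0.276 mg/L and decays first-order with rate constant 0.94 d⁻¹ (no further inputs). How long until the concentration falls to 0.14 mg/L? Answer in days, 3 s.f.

0.722 d

t = ln(C₀/C)/k = ln(0.276/0.14)/0.94 = 0.6788/0.94 = 0.7221 d.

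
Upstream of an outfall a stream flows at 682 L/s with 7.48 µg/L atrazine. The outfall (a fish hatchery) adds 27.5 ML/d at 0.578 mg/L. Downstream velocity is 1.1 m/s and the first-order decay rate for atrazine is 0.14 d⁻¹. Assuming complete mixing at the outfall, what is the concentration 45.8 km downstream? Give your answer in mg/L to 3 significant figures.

27.5 ML/d = 0.3183 m³/s.
682 L/s = 0.682 m³/s.
7.48 µg/L = 0.00748 mg/L.
After complete mixing, C₀ = (0.3183·0.578 + 0.682·0.00748) / 1 = 0.189 mg/L.
Travel time t = 4.58e+04 m / 1.1 m/s = 4.164e+04 s = 0.4819 d.
C = 0.189·exp(−0.14·0.4819) = 0.189·0.9348 = 0.1767 mg/L.

0.177 mg/L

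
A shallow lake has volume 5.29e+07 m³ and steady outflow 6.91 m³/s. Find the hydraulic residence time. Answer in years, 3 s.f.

Q = 6.91 m³/s × 3.156e+07 s/yr = 2.181e+08 m³/yr.
Hydraulic residence time τ = V/Q = 5.29e+07/2.181e+08 = 0.2426 yr.

0.243 yr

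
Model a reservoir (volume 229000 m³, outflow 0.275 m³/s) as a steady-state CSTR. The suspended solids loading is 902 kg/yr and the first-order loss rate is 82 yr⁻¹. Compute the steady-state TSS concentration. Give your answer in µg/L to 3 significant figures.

32.9 µg/L

Outflow Q = 0.275 m³/s × 3.156e+07 s/yr = 8.678e+06 m³/yr.
Steady-state CSTR mass balance: W = Q·C + k·V·C, so C = W/(Q + kV).
Q + kV = 8.678e+06 + 82·229000 = 2.746e+07 m³/yr.
C = 902/2.746e+07 = 3.285e-05 kg/m³ = 0.03285 mg/L = 32.85 µg/L.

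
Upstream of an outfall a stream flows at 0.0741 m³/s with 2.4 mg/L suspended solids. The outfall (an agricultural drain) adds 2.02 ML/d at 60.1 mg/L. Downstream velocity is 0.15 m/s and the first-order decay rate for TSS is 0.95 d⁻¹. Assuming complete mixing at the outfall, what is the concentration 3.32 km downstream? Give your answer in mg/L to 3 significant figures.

12.7 mg/L

2.02 ML/d = 0.02338 m³/s.
After complete mixing, C₀ = (0.02338·60.1 + 0.0741·2.4) / 0.09748 = 16.24 mg/L.
Travel time t = 3320 m / 0.15 m/s = 2.213e+04 s = 0.2562 d.
C = 16.24·exp(−0.95·0.2562) = 16.24·0.784 = 12.73 mg/L.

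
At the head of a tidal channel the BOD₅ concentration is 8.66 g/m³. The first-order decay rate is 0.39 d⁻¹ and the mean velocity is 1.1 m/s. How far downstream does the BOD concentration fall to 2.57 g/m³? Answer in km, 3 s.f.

From C = C₀·e^(−kt), t = ln(C₀/C)/k = ln(8.66/2.57)/0.39 = 1.215/0.39 = 3.115 d.
Distance = v·t = 1.1 m/s × 2.691e+05 s = 2.96e+05 m = 296 km.

296 km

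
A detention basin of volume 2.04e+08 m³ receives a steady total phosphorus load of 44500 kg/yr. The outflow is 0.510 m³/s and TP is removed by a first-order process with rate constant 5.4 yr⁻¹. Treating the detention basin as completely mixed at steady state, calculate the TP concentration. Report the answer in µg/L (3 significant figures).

Outflow Q = 0.510 m³/s × 3.156e+07 s/yr = 1.609e+07 m³/yr.
Steady-state CSTR mass balance: W = Q·C + k·V·C, so C = W/(Q + kV).
Q + kV = 1.609e+07 + 5.4·2.04e+08 = 1.118e+09 m³/yr.
C = 44500/1.118e+09 = 3.981e-05 kg/m³ = 0.03981 mg/L = 39.81 µg/L.

39.8 µg/L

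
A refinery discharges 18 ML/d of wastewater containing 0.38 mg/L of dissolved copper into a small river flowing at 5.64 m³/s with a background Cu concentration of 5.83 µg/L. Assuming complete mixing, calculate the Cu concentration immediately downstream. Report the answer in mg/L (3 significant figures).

0.0192 mg/L

18 ML/d = 0.2083 m³/s.
5.83 µg/L = 0.00583 mg/L.
Flow-weighted mixing gives C = (0.2083·0.38 + 5.64·0.00583) / (0.2083 + 5.64) = 0.112/5.848 = 0.01916 mg/L.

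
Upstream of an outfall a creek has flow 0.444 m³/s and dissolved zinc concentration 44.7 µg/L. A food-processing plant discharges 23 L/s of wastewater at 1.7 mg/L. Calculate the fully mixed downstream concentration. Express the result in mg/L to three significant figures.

0.126 mg/L

23 L/s = 0.023 m³/s.
44.7 µg/L = 0.0447 mg/L.
Conservation of mass across the mixing zone: C = (0.023·1.7 + 0.444·0.0447) / (0.023 + 0.444) = 0.05895/0.467 = 0.1262 mg/L.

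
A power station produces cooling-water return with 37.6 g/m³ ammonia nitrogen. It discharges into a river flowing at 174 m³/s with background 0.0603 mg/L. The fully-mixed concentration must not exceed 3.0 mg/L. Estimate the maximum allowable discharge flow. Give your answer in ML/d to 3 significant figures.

1280 ML/d

Mass balance at complete mixing: C_std·(Q_w + Q_r) = Q_w·C_e + Q_r·C_b.
Rearranging, Q_w = Q_r·(C_std − C_b)/(C_e − C_std) = 174·(3 − 0.0603) / (37.6 − 3) = 14.78 m³/s.
= 1277 ML/d.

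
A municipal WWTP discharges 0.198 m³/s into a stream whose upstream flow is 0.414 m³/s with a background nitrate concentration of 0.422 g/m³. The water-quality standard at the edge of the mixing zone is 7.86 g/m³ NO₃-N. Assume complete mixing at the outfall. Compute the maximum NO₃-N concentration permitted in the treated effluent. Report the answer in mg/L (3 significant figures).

Mass balance: 7.86·0.612 = 0.198·Cₑ + 0.414·0.422.
Cₑ = (4.81 − 0.1747) / 0.198 = 23.41 mg/L.

23.4 mg/L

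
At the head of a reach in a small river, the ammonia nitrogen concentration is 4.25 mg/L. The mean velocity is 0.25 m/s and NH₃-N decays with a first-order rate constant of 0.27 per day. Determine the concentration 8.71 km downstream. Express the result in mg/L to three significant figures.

Travel time t = 8.71 km / 0.25 m/s = 8710/0.25 = 3.484e+04 s = 0.4032 d.
First-order decay: C = 4.25·exp(−0.27·0.4032) = 4.25·0.8968 = 3.812 mg/L.

3.81 mg/L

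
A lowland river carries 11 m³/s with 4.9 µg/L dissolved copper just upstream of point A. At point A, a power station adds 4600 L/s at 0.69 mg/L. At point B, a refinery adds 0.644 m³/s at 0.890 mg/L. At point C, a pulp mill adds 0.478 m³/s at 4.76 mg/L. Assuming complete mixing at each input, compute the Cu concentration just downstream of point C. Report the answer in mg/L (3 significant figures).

0.363 mg/L

4.9 µg/L = 0.0049 mg/L.
4600 L/s = 4.6 m³/s.
After input A: C = (11·0.0049 + 4.6·0.69) / 15.6 = 0.2069 mg/L.
After input B: C = (15.6·0.2069 + 0.644·0.89) / 16.24 = 0.234 mg/L.
After input C: C = (16.24·0.234 + 0.478·4.76) / 16.72 = 0.3634 mg/L.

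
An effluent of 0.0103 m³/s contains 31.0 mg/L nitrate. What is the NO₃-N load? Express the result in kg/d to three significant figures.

Mass flux = Q·C = 0.0103 m³/s × 31 g/m³ = 0.3193 g/s.
= 0.3193 g/s × 86.4 = 27.59 kg/d.

27.6 kg/d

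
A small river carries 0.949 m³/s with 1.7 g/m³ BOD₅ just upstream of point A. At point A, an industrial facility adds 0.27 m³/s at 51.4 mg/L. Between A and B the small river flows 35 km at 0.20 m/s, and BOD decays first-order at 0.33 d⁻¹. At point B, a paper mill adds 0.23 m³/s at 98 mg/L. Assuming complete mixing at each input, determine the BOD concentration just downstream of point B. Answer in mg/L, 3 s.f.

21.0 mg/L

After input A: C = (0.949·1.7 + 0.27·51.4) / 1.219 = 12.71 mg/L.
Over the 35 km reach to input B (t = 1.75e+05 s = 2.025 d), decay gives C = 12.71·exp(−0.33·2.025) = 6.513 mg/L.
After input B: C = (1.219·6.513 + 0.23·98) / 1.449 = 21.03 mg/L.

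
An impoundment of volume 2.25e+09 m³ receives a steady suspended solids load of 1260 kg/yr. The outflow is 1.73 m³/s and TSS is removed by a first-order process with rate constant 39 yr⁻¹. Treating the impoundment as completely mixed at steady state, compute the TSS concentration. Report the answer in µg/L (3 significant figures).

0.0144 µg/L

Outflow Q = 1.73 m³/s × 3.156e+07 s/yr = 5.459e+07 m³/yr.
Steady-state CSTR mass balance: W = Q·C + k·V·C, so C = W/(Q + kV).
Q + kV = 5.459e+07 + 39·2.25e+09 = 8.78e+10 m³/yr.
C = 1260/8.78e+10 = 1.435e-08 kg/m³ = 1.435e-05 mg/L = 0.01435 µg/L.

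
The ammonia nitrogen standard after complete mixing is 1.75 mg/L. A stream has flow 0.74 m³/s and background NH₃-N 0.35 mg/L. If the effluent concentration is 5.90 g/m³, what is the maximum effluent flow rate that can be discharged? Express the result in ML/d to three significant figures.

Mass balance at complete mixing: C_std·(Q_w + Q_r) = Q_w·C_e + Q_r·C_b.
Rearranging, Q_w = Q_r·(C_std − C_b)/(C_e − C_std) = 0.74·(1.75 − 0.35) / (5.9 − 1.75) = 0.2496 m³/s.
= 21.57 ML/d.

21.6 ML/d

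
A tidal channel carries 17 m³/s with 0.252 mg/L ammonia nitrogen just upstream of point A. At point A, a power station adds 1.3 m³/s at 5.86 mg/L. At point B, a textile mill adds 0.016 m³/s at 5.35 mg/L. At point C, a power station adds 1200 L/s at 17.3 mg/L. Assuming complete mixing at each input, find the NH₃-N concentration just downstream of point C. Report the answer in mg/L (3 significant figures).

After input A: C = (17·0.252 + 1.3·5.86) / 18.3 = 0.6504 mg/L.
After input B: C = (18.3·0.6504 + 0.016·5.35) / 18.32 = 0.6545 mg/L.
1200 L/s = 1.2 m³/s.
After input C: C = (18.32·0.6545 + 1.2·17.3) / 19.52 = 1.678 mg/L.

1.68 mg/L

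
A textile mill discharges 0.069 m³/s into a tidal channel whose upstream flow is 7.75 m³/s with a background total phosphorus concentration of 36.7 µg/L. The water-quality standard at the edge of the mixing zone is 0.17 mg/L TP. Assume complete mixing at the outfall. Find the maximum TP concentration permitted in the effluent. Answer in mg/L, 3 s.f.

15.1 mg/L

36.7 µg/L = 0.0367 mg/L.
Mass balance: 0.17·7.819 = 0.069·Cₑ + 7.75·0.0367.
Cₑ = (1.329 − 0.2844) / 0.069 = 15.14 mg/L.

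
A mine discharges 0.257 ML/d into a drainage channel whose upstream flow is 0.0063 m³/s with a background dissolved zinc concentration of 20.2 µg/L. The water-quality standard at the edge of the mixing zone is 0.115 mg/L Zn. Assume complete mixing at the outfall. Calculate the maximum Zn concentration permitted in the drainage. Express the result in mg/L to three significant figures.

0.257 ML/d = 0.002975 m³/s.
20.2 µg/L = 0.0202 mg/L.
Mass balance: 0.115·0.009275 = 0.002975·Cₑ + 0.0063·0.0202.
Cₑ = (0.001067 − 0.0001273) / 0.002975 = 0.3158 mg/L.

0.316 mg/L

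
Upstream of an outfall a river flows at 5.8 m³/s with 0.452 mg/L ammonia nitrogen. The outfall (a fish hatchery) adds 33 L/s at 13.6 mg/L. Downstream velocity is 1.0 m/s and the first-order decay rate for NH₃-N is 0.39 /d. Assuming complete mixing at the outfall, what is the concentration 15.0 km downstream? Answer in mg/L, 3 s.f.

0.492 mg/L

33 L/s = 0.033 m³/s.
After complete mixing, C₀ = (0.033·13.6 + 5.8·0.452) / 5.833 = 0.5264 mg/L.
Travel time t = 1.5e+04 m / 1.0 m/s = 1.5e+04 s = 0.1736 d.
C = 0.5264·exp(−0.39·0.1736) = 0.5264·0.9345 = 0.4919 mg/L.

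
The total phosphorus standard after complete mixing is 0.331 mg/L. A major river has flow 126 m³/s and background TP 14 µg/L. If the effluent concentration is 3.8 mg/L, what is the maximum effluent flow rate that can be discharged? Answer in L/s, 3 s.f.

14 µg/L = 0.014 mg/L.
Mass balance at complete mixing: C_std·(Q_w + Q_r) = Q_w·C_e + Q_r·C_b.
Rearranging, Q_w = Q_r·(C_std − C_b)/(C_e − C_std) = 126·(0.331 − 0.014) / (3.8 − 0.331) = 11.51 m³/s.
= 1.151e+04 L/s.

11500 L/s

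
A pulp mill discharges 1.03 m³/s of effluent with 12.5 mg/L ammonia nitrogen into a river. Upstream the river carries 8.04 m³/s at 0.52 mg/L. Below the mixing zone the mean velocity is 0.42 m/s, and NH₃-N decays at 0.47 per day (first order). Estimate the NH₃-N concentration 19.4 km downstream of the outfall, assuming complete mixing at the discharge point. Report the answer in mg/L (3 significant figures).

1.46 mg/L

After complete mixing, C₀ = (1.03·12.5 + 8.04·0.52) / 9.07 = 1.88 mg/L.
Travel time t = 1.94e+04 m / 0.42 m/s = 4.619e+04 s = 0.5346 d.
C = 1.88·exp(−0.47·0.5346) = 1.88·0.7778 = 1.463 mg/L.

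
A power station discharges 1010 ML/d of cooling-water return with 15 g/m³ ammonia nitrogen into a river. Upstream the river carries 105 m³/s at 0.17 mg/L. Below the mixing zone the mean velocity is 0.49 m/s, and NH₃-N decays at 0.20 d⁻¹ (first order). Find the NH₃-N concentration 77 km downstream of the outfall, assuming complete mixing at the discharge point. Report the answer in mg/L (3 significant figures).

1.15 mg/L

1010 ML/d = 11.69 m³/s.
After complete mixing, C₀ = (11.69·15 + 105·0.17) / 116.7 = 1.656 mg/L.
Travel time t = 7.7e+04 m / 0.49 m/s = 1.571e+05 s = 1.819 d.
C = 1.656·exp(−0.20·1.819) = 1.656·0.6951 = 1.151 mg/L.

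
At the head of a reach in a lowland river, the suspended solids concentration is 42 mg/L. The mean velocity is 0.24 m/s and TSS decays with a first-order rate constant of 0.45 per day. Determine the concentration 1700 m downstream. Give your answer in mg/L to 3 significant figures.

40.5 mg/L

Travel time t = 1700 m / 0.24 m/s = 1700/0.24 = 7083 s = 0.08198 d.
First-order decay: C = 42·exp(−0.45·0.08198) = 42·0.9638 = 40.48 mg/L.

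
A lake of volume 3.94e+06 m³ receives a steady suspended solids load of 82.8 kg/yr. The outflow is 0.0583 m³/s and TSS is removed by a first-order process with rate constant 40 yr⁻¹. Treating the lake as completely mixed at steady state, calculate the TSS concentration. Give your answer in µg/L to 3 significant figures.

Outflow Q = 0.0583 m³/s × 3.156e+07 s/yr = 1.84e+06 m³/yr.
Steady-state CSTR mass balance: W = Q·C + k·V·C, so C = W/(Q + kV).
Q + kV = 1.84e+06 + 40·3.94e+06 = 1.594e+08 m³/yr.
C = 82.8/1.594e+08 = 5.193e-07 kg/m³ = 0.0005193 mg/L = 0.5193 µg/L.

0.519 µg/L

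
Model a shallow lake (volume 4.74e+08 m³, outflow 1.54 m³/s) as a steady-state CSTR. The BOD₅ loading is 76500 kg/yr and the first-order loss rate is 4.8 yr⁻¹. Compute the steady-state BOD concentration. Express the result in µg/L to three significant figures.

Outflow Q = 1.54 m³/s × 3.156e+07 s/yr = 4.86e+07 m³/yr.
Steady-state CSTR mass balance: W = Q·C + k·V·C, so C = W/(Q + kV).
Q + kV = 4.86e+07 + 4.8·4.74e+08 = 2.324e+09 m³/yr.
C = 76500/2.324e+09 = 3.292e-05 kg/m³ = 0.03292 mg/L = 32.92 µg/L.

32.9 µg/L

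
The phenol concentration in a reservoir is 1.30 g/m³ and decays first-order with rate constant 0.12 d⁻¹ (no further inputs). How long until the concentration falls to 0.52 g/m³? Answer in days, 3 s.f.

t = ln(C₀/C)/k = ln(1.30/0.52)/0.12 = 0.9163/0.12 = 7.636 d.

7.64 d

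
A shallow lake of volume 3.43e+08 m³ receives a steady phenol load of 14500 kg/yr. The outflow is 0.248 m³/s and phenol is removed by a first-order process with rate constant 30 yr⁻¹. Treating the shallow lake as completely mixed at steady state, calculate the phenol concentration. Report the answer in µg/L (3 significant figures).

Outflow Q = 0.248 m³/s × 3.156e+07 s/yr = 7.826e+06 m³/yr.
Steady-state CSTR mass balance: W = Q·C + k·V·C, so C = W/(Q + kV).
Q + kV = 7.826e+06 + 30·3.43e+08 = 1.03e+10 m³/yr.
C = 14500/1.03e+10 = 1.408e-06 kg/m³ = 0.001408 mg/L = 1.408 µg/L.

1.41 µg/L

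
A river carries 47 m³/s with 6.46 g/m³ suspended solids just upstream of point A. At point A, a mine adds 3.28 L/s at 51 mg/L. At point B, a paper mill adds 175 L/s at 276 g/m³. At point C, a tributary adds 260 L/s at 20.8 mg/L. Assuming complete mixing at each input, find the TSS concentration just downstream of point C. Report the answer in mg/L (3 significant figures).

3.28 L/s = 0.00328 m³/s.
After input A: C = (47·6.46 + 0.00328·51) / 47 = 6.463 mg/L.
175 L/s = 0.175 m³/s.
After input B: C = (47·6.463 + 0.175·276) / 47.18 = 7.463 mg/L.
260 L/s = 0.26 m³/s.
After input C: C = (47.18·7.463 + 0.26·20.8) / 47.44 = 7.536 mg/L.

7.54 mg/L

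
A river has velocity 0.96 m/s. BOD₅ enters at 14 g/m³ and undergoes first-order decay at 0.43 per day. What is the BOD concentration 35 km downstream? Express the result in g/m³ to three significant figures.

Travel time t = 35 km / 0.96 m/s = 3.5e+04/0.96 = 3.646e+04 s = 0.422 d.
First-order decay: C = 14·exp(−0.43·0.422) = 14·0.8341 = 11.68 g/m³.

11.7 g/m³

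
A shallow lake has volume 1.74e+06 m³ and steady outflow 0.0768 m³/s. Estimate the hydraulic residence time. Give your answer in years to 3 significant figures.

0.718 yr

Q = 0.0768 m³/s × 3.156e+07 s/yr = 2.424e+06 m³/yr.
Hydraulic residence time τ = V/Q = 1.74e+06/2.424e+06 = 0.7179 yr.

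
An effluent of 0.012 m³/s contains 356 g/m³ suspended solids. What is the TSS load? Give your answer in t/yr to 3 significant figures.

135 t/yr

Mass flux = Q·C = 0.012 m³/s × 356 g/m³ = 4.272 g/s.
= 4.272 g/s × 31.56 = 134.8 t/yr.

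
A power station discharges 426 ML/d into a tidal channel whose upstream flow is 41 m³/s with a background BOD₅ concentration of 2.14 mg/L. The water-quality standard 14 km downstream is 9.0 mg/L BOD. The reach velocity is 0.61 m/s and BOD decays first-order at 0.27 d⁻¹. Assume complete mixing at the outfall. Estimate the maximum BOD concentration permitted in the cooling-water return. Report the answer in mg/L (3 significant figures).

426 ML/d = 4.931 m³/s.
Travel time to the compliance point: t = 1.4e+04/0.61 = 2.295e+04 s = 0.2656 d; decay factor exp(−0.27·0.2656) = 0.9308.
So the concentration just after mixing may be at most 9/0.9308 = 9.669 mg/L.
Mass balance: 9.669·45.93 = 4.931·Cₑ + 41·2.14.
Cₑ = (444.1 − 87.74) / 4.931 = 72.28 mg/L.

72.3 mg/L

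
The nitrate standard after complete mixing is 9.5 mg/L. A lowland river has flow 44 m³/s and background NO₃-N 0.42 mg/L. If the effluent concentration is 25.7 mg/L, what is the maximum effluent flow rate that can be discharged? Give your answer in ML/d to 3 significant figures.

Mass balance at complete mixing: C_std·(Q_w + Q_r) = Q_w·C_e + Q_r·C_b.
Rearranging, Q_w = Q_r·(C_std − C_b)/(C_e − C_std) = 44·(9.5 − 0.42) / (25.7 − 9.5) = 24.66 m³/s.
= 2131 ML/d.

2130 ML/d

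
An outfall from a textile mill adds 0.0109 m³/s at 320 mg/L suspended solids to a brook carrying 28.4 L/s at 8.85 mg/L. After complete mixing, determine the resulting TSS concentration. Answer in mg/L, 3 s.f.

28.4 L/s = 0.0284 m³/s.
By mass balance at complete mixing, C = (0.0109·320 + 0.0284·8.85) / (0.0109 + 0.0284) = 3.739/0.0393 = 95.15 mg/L.

95.1 mg/L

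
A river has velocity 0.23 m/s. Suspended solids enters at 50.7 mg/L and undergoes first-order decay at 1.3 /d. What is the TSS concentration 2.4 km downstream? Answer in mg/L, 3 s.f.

Travel time t = 2.4 km / 0.23 m/s = 2400/0.23 = 1.043e+04 s = 0.1208 d.
First-order decay: C = 50.7·exp(−1.3·0.1208) = 50.7·0.8547 = 43.33 mg/L.

43.3 mg/L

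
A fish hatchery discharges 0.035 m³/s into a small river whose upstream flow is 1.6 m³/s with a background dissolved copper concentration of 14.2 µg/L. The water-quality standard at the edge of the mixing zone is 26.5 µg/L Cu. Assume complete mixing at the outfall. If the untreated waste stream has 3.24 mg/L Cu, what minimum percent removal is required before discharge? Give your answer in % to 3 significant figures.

81.8 %

14.2 µg/L = 0.0142 mg/L.
26.5 µg/L = 0.0265 mg/L.
Mass balance: 0.0265·1.635 = 0.035·Cₑ + 1.6·0.0142.
Cₑ = (0.04333 − 0.02272) / 0.035 = 0.5888 mg/L.
Required removal = 1 − 0.5888/3.24 = 81.83 %.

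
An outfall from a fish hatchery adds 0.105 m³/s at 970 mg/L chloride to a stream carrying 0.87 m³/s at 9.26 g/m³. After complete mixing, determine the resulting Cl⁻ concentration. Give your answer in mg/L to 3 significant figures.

113 mg/L

By mass balance at complete mixing, C = (0.105·970 + 0.87·9.26) / (0.105 + 0.87) = 109.9/0.975 = 112.7 mg/L.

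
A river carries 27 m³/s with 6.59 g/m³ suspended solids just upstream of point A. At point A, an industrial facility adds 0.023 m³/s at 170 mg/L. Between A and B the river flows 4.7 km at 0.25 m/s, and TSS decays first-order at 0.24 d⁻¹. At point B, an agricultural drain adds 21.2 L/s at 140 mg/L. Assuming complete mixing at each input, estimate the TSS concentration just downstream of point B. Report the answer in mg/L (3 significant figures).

After input A: C = (27·6.59 + 0.023·170) / 27.02 = 6.729 mg/L.
Over the 4.7 km reach to input B (t = 1.88e+04 s = 0.2176 d), decay gives C = 6.729·exp(−0.24·0.2176) = 6.387 mg/L.
21.2 L/s = 0.0212 m³/s.
After input B: C = (27.02·6.387 + 0.0212·140) / 27.04 = 6.491 mg/L.

6.49 mg/L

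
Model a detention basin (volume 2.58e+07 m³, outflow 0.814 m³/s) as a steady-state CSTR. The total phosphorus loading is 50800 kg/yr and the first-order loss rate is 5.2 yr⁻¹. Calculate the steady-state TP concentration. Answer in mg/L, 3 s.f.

0.318 mg/L

Outflow Q = 0.814 m³/s × 3.156e+07 s/yr = 2.569e+07 m³/yr.
Steady-state CSTR mass balance: W = Q·C + k·V·C, so C = W/(Q + kV).
Q + kV = 2.569e+07 + 5.2·2.58e+07 = 1.598e+08 m³/yr.
C = 50800/1.598e+08 = 0.0003178 kg/m³ = 0.3178 mg/L.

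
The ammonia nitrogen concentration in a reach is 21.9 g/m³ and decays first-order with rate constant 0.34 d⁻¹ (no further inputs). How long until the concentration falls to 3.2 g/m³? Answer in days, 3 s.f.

5.66 d

t = ln(C₀/C)/k = ln(21.9/3.2)/0.34 = 1.923/0.34 = 5.657 d.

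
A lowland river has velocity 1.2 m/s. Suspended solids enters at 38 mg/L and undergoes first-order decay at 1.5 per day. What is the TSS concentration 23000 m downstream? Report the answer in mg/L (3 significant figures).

27.2 mg/L

Travel time t = 23000 m / 1.2 m/s = 2.3e+04/1.2 = 1.917e+04 s = 0.2218 d.
First-order decay: C = 38·exp(−1.5·0.2218) = 38·0.7169 = 27.24 mg/L.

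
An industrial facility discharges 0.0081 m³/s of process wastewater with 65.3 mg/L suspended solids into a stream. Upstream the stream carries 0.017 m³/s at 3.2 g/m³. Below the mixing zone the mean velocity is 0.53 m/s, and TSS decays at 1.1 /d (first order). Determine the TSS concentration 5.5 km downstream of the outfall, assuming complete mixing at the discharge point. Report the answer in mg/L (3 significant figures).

20.4 mg/L

After complete mixing, C₀ = (0.0081·65.3 + 0.017·3.2) / 0.0251 = 23.24 mg/L.
Travel time t = 5500 m / 0.53 m/s = 1.038e+04 s = 0.1201 d.
C = 23.24·exp(−1.1·0.1201) = 23.24·0.8762 = 20.36 mg/L.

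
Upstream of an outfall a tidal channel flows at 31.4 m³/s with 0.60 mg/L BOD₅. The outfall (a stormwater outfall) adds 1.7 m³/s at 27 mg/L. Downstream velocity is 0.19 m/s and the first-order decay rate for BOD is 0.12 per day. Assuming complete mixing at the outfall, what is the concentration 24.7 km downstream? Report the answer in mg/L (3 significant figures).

After complete mixing, C₀ = (1.7·27 + 31.4·0.6) / 33.1 = 1.956 mg/L.
Travel time t = 2.47e+04 m / 0.19 m/s = 1.3e+05 s = 1.505 d.
C = 1.956·exp(−0.12·1.505) = 1.956·0.8348 = 1.633 mg/L.

1.63 mg/L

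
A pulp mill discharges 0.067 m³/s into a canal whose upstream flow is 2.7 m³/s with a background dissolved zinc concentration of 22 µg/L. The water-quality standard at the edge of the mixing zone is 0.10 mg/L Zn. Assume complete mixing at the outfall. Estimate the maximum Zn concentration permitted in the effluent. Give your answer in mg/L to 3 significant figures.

3.24 mg/L

22 µg/L = 0.022 mg/L.
Mass balance: 0.1·2.767 = 0.067·Cₑ + 2.7·0.022.
Cₑ = (0.2767 − 0.0594) / 0.067 = 3.243 mg/L.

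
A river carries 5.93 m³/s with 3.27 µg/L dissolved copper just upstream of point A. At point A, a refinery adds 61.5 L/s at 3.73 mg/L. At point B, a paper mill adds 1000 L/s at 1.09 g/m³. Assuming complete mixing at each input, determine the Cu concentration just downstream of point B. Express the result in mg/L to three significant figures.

0.191 mg/L

3.27 µg/L = 0.00327 mg/L.
61.5 L/s = 0.0615 m³/s.
After input A: C = (5.93·0.00327 + 0.0615·3.73) / 5.991 = 0.04152 mg/L.
1000 L/s = 1 m³/s.
After input B: C = (5.991·0.04152 + 1·1.09) / 6.991 = 0.1915 mg/L.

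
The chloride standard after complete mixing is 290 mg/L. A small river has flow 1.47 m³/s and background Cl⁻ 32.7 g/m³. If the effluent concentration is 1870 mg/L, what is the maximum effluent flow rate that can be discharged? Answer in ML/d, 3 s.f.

20.7 ML/d

Mass balance at complete mixing: C_std·(Q_w + Q_r) = Q_w·C_e + Q_r·C_b.
Rearranging, Q_w = Q_r·(C_std − C_b)/(C_e − C_std) = 1.47·(290 − 32.7) / (1870 − 290) = 0.2394 m³/s.
= 20.68 ML/d.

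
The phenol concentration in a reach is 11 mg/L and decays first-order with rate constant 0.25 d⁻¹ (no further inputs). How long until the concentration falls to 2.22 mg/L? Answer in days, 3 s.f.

t = ln(C₀/C)/k = ln(11/2.22)/0.25 = 1.6/0.25 = 6.402 d.

6.40 d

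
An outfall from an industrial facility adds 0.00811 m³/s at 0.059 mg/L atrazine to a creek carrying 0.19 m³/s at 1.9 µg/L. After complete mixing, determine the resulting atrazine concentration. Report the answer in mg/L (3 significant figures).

0.00424 mg/L

1.9 µg/L = 0.0019 mg/L.
Flow-weighted mixing gives C = (0.00811·0.059 + 0.19·0.0019) / (0.00811 + 0.19) = 0.0008395/0.1981 = 0.004237 mg/L.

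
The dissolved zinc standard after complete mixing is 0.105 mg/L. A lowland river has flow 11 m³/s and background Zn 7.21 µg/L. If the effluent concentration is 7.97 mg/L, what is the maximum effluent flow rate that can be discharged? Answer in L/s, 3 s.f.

7.21 µg/L = 0.00721 mg/L.
Mass balance at complete mixing: C_std·(Q_w + Q_r) = Q_w·C_e + Q_r·C_b.
Rearranging, Q_w = Q_r·(C_std − C_b)/(C_e − C_std) = 11·(0.105 − 0.00721) / (7.97 − 0.105) = 0.1368 m³/s.
= 136.8 L/s.

137 L/s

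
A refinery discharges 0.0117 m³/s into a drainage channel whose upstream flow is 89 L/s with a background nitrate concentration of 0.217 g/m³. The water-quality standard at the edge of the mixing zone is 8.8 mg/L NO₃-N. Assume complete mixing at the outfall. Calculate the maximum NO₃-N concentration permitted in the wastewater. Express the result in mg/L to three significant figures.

74.1 mg/L

89 L/s = 0.089 m³/s.
Mass balance: 8.8·0.1007 = 0.0117·Cₑ + 0.089·0.217.
Cₑ = (0.8862 − 0.01931) / 0.0117 = 74.09 mg/L.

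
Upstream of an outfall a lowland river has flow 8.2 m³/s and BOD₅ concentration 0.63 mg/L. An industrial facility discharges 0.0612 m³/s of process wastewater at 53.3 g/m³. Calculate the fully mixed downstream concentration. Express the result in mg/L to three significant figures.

Conservation of mass across the mixing zone: C = (0.0612·53.3 + 8.2·0.63) / (0.0612 + 8.2) = 8.428/8.261 = 1.02 mg/L.

1.02 mg/L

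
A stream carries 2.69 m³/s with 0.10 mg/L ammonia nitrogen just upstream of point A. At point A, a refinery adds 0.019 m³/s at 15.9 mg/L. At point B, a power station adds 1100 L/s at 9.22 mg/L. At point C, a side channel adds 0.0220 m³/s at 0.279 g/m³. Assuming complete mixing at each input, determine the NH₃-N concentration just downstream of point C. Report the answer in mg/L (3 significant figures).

2.80 mg/L

After input A: C = (2.69·0.1 + 0.019·15.9) / 2.709 = 0.2108 mg/L.
1100 L/s = 1.1 m³/s.
After input B: C = (2.709·0.2108 + 1.1·9.22) / 3.809 = 2.813 mg/L.
After input C: C = (3.809·2.813 + 0.022·0.279) / 3.831 = 2.798 mg/L.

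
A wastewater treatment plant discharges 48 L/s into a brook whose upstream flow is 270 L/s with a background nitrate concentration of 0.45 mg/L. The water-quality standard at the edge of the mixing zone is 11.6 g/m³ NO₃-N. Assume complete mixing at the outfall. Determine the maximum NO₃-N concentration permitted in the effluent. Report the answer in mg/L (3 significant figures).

74.3 mg/L

48 L/s = 0.048 m³/s.
270 L/s = 0.27 m³/s.
Mass balance: 11.6·0.318 = 0.048·Cₑ + 0.27·0.45.
Cₑ = (3.689 − 0.1215) / 0.048 = 74.32 mg/L.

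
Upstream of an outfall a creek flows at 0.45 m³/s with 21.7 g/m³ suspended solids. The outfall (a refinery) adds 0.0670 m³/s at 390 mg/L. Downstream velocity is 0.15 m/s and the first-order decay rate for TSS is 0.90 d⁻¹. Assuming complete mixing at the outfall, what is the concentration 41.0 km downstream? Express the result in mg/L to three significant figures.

After complete mixing, C₀ = (0.067·390 + 0.45·21.7) / 0.517 = 69.43 mg/L.
Travel time t = 4.1e+04 m / 0.15 m/s = 2.733e+05 s = 3.164 d.
C = 69.43·exp(−0.90·3.164) = 69.43·0.05801 = 4.027 mg/L.

4.03 mg/L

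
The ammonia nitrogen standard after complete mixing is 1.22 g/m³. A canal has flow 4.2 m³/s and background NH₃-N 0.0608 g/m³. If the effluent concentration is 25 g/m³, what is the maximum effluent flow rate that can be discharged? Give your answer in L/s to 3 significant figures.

Mass balance at complete mixing: C_std·(Q_w + Q_r) = Q_w·C_e + Q_r·C_b.
Rearranging, Q_w = Q_r·(C_std − C_b)/(C_e − C_std) = 4.2·(1.22 − 0.0608) / (25 − 1.22) = 0.2047 m³/s.
= 204.7 L/s.

205 L/s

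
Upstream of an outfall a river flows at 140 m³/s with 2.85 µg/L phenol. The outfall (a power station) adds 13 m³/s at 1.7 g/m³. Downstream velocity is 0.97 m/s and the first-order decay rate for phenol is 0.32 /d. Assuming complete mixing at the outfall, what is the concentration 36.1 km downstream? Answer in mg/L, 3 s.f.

0.128 mg/L

2.85 µg/L = 0.00285 mg/L.
After complete mixing, C₀ = (13·1.7 + 140·0.00285) / 153 = 0.1471 mg/L.
Travel time t = 3.61e+04 m / 0.97 m/s = 3.722e+04 s = 0.4307 d.
C = 0.1471·exp(−0.32·0.4307) = 0.1471·0.8712 = 0.1281 mg/L.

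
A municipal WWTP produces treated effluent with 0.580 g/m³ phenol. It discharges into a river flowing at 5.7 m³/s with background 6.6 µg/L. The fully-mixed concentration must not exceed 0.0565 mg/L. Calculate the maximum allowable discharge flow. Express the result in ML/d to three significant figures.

6.6 µg/L = 0.0066 mg/L.
Mass balance at complete mixing: C_std·(Q_w + Q_r) = Q_w·C_e + Q_r·C_b.
Rearranging, Q_w = Q_r·(C_std − C_b)/(C_e − C_std) = 5.7·(0.0565 − 0.0066) / (0.58 − 0.0565) = 0.5433 m³/s.
= 46.94 ML/d.

46.9 ML/d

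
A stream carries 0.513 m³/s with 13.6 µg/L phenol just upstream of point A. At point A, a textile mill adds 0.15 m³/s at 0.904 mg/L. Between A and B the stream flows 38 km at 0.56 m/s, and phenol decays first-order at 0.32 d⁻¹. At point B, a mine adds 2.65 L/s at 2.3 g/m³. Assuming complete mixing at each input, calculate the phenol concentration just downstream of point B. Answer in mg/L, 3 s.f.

13.6 µg/L = 0.0136 mg/L.
After input A: C = (0.513·0.0136 + 0.15·0.904) / 0.663 = 0.215 mg/L.
Over the 38 km reach to input B (t = 6.786e+04 s = 0.7854 d), decay gives C = 0.215·exp(−0.32·0.7854) = 0.1673 mg/L.
2.65 L/s = 0.00265 m³/s.
After input B: C = (0.663·0.1673 + 0.00265·2.3) / 0.6657 = 0.1757 mg/L.

0.176 mg/L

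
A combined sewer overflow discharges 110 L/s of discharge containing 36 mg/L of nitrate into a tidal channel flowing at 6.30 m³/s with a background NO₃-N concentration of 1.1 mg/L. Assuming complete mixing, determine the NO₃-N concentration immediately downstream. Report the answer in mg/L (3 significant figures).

110 L/s = 0.11 m³/s.
Conservation of mass across the mixing zone: C = (0.11·36 + 6.3·1.1) / (0.11 + 6.3) = 10.89/6.41 = 1.699 mg/L.

1.70 mg/L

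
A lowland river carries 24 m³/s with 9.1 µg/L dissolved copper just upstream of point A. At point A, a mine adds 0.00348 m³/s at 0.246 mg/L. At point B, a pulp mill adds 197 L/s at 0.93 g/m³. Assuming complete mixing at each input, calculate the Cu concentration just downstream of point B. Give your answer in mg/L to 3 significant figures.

0.0166 mg/L

9.1 µg/L = 0.0091 mg/L.
After input A: C = (24·0.0091 + 0.00348·0.246) / 24 = 0.009134 mg/L.
197 L/s = 0.197 m³/s.
After input B: C = (24·0.009134 + 0.197·0.93) / 24.2 = 0.01663 mg/L.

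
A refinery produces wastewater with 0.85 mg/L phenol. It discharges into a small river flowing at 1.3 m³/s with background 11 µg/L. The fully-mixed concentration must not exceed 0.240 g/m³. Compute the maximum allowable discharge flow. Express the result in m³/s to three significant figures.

0.488 m³/s

11 µg/L = 0.011 mg/L.
Mass balance at complete mixing: C_std·(Q_w + Q_r) = Q_w·C_e + Q_r·C_b.
Rearranging, Q_w = Q_r·(C_std − C_b)/(C_e − C_std) = 1.3·(0.24 − 0.011) / (0.85 − 0.24) = 0.488 m³/s.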